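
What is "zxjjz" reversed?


Input string: 'zxjjz'
Operation: reverse character order
Original order: 'z' -> 'x' -> 'j' -> 'j' -> 'z'
Reversed order: 'z' -> 'j' -> 'j' -> 'x' -> 'z'
Result: zjjxz


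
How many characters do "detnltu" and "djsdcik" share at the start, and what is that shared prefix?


String 1: 'detnltu'
String 2: 'djsdcik'
Compare position by position:
pos 0: 'd' vs 'd' match
pos 1: 'e' vs 'j' differ -> stop
Longest common prefix: "d" (length 1)


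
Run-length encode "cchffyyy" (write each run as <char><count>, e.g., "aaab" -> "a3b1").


Input: 'cchffyyy'
Operation: identify consecutive runs
Runs: 'cc' -> c2, 'h' -> h1, 'ff' -> f2, 'yyy' -> y3
Encoded: c2h1f2y3


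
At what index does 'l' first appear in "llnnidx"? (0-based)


Input string: 'llnnidx'
Target: 'l'
Scanning left to right: s[0]='l'
First match at index: 0


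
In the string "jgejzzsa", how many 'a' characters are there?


Input string: 'jgejzzsa'
Target character: 'a'
Scan each position: s[7]='a'
Matches found at indices: 7
Total: 1


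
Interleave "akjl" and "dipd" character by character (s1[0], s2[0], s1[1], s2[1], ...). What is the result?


String 1: 'akjl'
String 2: 'dipd'
Operation: alternate characters
Pairs: 'a'+'d', 'k'+'i', 'j'+'p', 'l'+'d'
Result: adkijpld


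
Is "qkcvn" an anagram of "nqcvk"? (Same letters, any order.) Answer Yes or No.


String 1: 'nqcvk' -> sorted: 'cknqv'
String 2: 'qkcvn' -> sorted: 'cknqv'
Compare sorted forms: 'cknqv' == 'cknqv'
Anagram: Yes


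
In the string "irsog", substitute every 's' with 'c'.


Input string: 'irsog'
Operation: replace 's' with 'c'
Positions of 's': 2
After replacement: ircog


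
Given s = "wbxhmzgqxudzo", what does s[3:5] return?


Input string: 'wbxhmzgqxudzo'
Operation: slice [3:5]
Extract characters: s[3]='h', s[4]='m'
Result: hm


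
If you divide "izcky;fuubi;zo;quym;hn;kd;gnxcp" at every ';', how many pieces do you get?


Input string: 'izcky;fuubi;zo;quym;hn;kd;gnxcp'
Delimiter: ';'
Split result: 'izcky', 'fuubi', 'zo', 'quym', 'hn', 'kd', 'gnxcp'
Number of parts: 7


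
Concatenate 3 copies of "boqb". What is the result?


Input string: 'boqb'
Operation: repeat 3 times
Concatenation: 'boqb' + 'boqb' + 'boqb'
Result: boqbboqbboqb


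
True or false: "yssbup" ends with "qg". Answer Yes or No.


Input string: 'yssbup'
Suffix to check: 'qg'
Last 2 characters of input: 'up'
Match: False
Result: No


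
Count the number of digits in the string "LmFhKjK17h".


Input string: 'LmFhKjK17h'
Operation: count digit characters (0-9)
Scan: 'L', 'm', 'F', 'h', 'K', 'j', 'K', '1'(digit), '7'(digit), 'h'
Digits found: 2
Result: 2


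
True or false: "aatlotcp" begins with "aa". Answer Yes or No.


Input string: 'aatlotcp'
Prefix to check: 'aa'
First 2 characters of input: 'aa'
Match: True
Result: Yes


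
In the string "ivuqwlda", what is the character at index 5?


Input string: 'ivuqwlda'
Operation: get character at index 5
Index mapping: s[0]='i', s[1]='v', s[2]='u', s[3]='q', s[4]='w', s[5]='l'
Result: 'l'


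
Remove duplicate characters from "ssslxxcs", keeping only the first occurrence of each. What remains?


Input: 'ssslxxcs'
Operation: keep first occurrence of each character
Scan: s[0]='s' new -> keep; s[1]='s' seen -> skip; s[2]='s' seen -> skip; s[3]='l' new -> keep; s[4]='x' new -> keep; s[5]='x' seen -> skip; s[6]='c' new -> keep; s[7]='s' seen -> skip
Result: slxc


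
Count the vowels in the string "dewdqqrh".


Input string: 'dewdqqrh'
Operation: count vowels (a, e, i, o, u)
Scan: s[0]='d', s[1]='e' (vowel), s[2]='w', s[3]='d', s[4]='q', s[5]='q', s[6]='r', s[7]='h'
Vowels found: 1
Result: 1


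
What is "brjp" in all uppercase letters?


Input string: 'brjp'
Operation: convert each letter to uppercase
Mapping: 'b'->'B', 'r'->'R', 'j'->'J', 'p'->'P'
Result: BRJP


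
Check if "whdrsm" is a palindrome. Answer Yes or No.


Input string: 'whdrsm'
Reversed: 'msrdhw'
Compare pairs: s[0]='w' vs s[5]='m' (mismatch), s[1]='h' vs s[4]='s' (mismatch), s[2]='d' vs s[3]='r' (mismatch)
Palindrome: No


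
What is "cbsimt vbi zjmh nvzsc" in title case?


Input string: 'cbsimt vbi zjmh nvzsc'
Operation: capitalize first letter of each word
Word transformations: 'cbsimt'->'Cbsimt', 'vbi'->'Vbi', 'zjmh'->'Zjmh', 'nvzsc'->'Nvzsc'
Result: Cbsimt Vbi Zjmh Nvzsc


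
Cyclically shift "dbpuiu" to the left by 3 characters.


Input: 'dbpuiu', shift = 3
Operation: split at index 3 and swap parts
Front part s[0:3] = 'dbp'
Back part s[3:] = 'uiu'
Rotated = back + front = 'uiu' + 'dbp'
Result: uiudbp


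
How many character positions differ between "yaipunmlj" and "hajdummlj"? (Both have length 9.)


String 1: 'yaipunmlj'
String 2: 'hajdummlj'
Compare each position: pos 0: 'y'!='h', pos 1: 'a'=='a', pos 2: 'i'!='j', pos 3: 'p'!='d', pos 4: 'u'=='u', pos 5: 'n'!='m', pos 6: 'm'=='m', pos 7: 'l'=='l', pos 8: 'j'=='j'
Differing positions: 4
Hamming distance: 4


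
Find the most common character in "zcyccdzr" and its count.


Input: 'zcyccdzr'
Operation: tally each character
Counts: 'c':3, 'd':1, 'r':1, 'y':1, 'z':2
Maximum: 'c' appears 3 times


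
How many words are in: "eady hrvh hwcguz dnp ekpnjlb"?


Input string: 'eady hrvh hwcguz dnp ekpnjlb'
Operation: split by spaces
Words found: 'eady', 'hrvh', 'hwcguz', 'dnp', 'ekpnjlb'
Word count: 5


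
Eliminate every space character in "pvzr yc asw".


Input string: 'pvzr yc asw'
Operation: remove all spaces
Words: 'pvzr', 'yc', 'asw'
Join without spaces: pvzrycasw


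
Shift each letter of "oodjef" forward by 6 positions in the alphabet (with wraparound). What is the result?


Input: 'oodjef', shift = 6
Operation: for each letter, (position + 6) mod 26
Mapping: 'o'(14+6=20)->'u', 'o'(14+6=20)->'u', 'd'(3+6=9)->'j', 'j'(9+6=15)->'p', 'e'(4+6=10)->'k', 'f'(5+6=11)->'l'
Result: uujpkl


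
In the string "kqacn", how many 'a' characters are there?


Input string: 'kqacn'
Target character: 'a'
Scan each position: s[2]='a'
Matches found at indices: 2
Total: 1


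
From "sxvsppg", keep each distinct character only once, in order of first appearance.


Input: 'sxvsppg'
Operation: keep first occurrence of each character
Scan: s[0]='s' new -> keep; s[1]='x' new -> keep; s[2]='v' new -> keep; s[3]='s' seen -> skip; s[4]='p' new -> keep; s[5]='p' seen -> skip; s[6]='g' new -> keep
Result: sxvpg


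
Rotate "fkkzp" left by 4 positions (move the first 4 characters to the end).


Input: 'fkkzp', shift = 4
Operation: split at index 4 and swap parts
Front part s[0:4] = 'fkkz'
Back part s[4:] = 'p'
Rotated = back + front = 'p' + 'fkkz'
Result: pfkkz


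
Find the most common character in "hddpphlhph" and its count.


Input: 'hddpphlhph'
Operation: tally each character
Counts: 'd':2, 'h':4, 'l':1, 'p':3
Maximum: 'h' appears 4 times


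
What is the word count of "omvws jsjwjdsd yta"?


Input string: 'omvws jsjwjdsd yta'
Operation: split by spaces
Words found: 'omvws', 'jsjwjdsd', 'yta'
Word count: 3


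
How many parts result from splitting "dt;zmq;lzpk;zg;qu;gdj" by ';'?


Input string: 'dt;zmq;lzpk;zg;qu;gdj'
Delimiter: ';'
Split result: 'dt', 'zmq', 'lzpk', 'zg', 'qu', 'gdj'
Number of parts: 6


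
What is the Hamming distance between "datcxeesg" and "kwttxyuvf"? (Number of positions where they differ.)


String 1: 'datcxeesg'
String 2: 'kwttxyuvf'
Compare each position: pos 0: 'd'!='k', pos 1: 'a'!='w', pos 2: 't'=='t', pos 3: 'c'!='t', pos 4: 'x'=='x', pos 5: 'e'!='y', pos 6: 'e'!='u', pos 7: 's'!='v', pos 8: 'g'!='f'
Differing positions: 7
Hamming distance: 7


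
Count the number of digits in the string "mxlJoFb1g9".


Input string: 'mxlJoFb1g9'
Operation: count digit characters (0-9)
Scan: 'm', 'x', 'l', 'J', 'o', 'F', 'b', '1'(digit), 'g', '9'(digit)
Digits found: 2
Result: 2


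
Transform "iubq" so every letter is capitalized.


Input string: 'iubq'
Operation: convert each letter to uppercase
Mapping: 'i'->'I', 'u'->'U', 'b'->'B', 'q'->'Q'
Result: IUBQ


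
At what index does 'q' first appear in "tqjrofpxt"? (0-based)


Input string: 'tqjrofpxt'
Target: 'q'
Scanning left to right: s[0]='t', s[1]='q'
First match at index: 1


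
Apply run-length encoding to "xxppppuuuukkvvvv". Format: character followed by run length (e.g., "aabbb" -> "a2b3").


Input: 'xxppppuuuukkvvvv'
Operation: identify consecutive runs
Runs: 'xx' -> x2, 'pppp' -> p4, 'uuuu' -> u4, 'kk' -> k2, 'vvvv' -> v4
Encoded: x2p4u4k2v4


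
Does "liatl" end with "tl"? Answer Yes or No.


Input string: 'liatl'
Suffix to check: 'tl'
Last 2 characters of input: 'tl'
Match: True
Result: Yes


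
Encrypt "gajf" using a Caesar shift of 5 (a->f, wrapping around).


Input: 'gajf', shift = 5
Operation: for each letter, (position + 5) mod 26
Mapping: 'g'(6+5=11)->'l', 'a'(0+5=5)->'f', 'j'(9+5=14)->'o', 'f'(5+5=10)->'k'
Result: lfok


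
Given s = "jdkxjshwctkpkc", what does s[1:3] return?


Input string: 'jdkxjshwctkpkc'
Operation: slice [1:3]
Extract characters: s[1]='d', s[2]='k'
Result: dk


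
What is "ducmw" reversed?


Input string: 'ducmw'
Operation: reverse character order
Original order: 'd' -> 'u' -> 'c' -> 'm' -> 'w'
Reversed order: 'w' -> 'm' -> 'c' -> 'u' -> 'd'
Result: wmcud


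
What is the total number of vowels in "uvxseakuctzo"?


Input string: 'uvxseakuctzo'
Operation: count vowels (a, e, i, o, u)
Scan: s[0]='u' (vowel), s[1]='v', s[2]='x', s[3]='s', s[4]='e' (vowel), s[5]='a' (vowel), s[6]='k', s[7]='u' (vowel), s[8]='c', s[9]='t', s[10]='z', s[11]='o' (vowel)
Vowels found: 5
Result: 5


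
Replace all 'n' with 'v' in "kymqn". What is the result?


Input string: 'kymqn'
Operation: replace 'n' with 'v'
Positions of 'n': 4
After replacement: kymqv


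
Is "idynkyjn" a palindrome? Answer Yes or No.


Input string: 'idynkyjn'
Reversed: 'njyknydi'
Compare pairs: s[0]='i' vs s[7]='n' (mismatch), s[1]='d' vs s[6]='j' (mismatch), s[2]='y' vs s[5]='y' (match), s[3]='n' vs s[4]='k' (mismatch)
Palindrome: No


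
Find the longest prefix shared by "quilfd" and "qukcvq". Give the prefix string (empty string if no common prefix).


String 1: 'quilfd'
String 2: 'qukcvq'
Compare position by position:
pos 0: 'q' vs 'q' match
pos 1: 'u' vs 'u' match
pos 2: 'i' vs 'k' differ -> stop
Longest common prefix: "qu" (length 2)


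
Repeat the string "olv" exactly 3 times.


Input string: 'olv'
Operation: repeat 3 times
Concatenation: 'olv' + 'olv' + 'olv'
Result: olvolvolv


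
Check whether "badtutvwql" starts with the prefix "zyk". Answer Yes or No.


Input string: 'badtutvwql'
Prefix to check: 'zyk'
First 3 characters of input: 'bad'
Match: False
Result: No


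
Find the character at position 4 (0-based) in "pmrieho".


Input string: 'pmrieho'
Operation: get character at index 4
Index mapping: s[0]='p', s[1]='m', s[2]='r', s[3]='i', s[4]='e'
Result: 'e'


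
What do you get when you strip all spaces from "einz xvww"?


Input string: 'einz xvww'
Operation: remove all spaces
Words: 'einz', 'xvww'
Join without spaces: einzxvww


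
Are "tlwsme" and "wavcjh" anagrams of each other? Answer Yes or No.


String 1: 'tlwsme' -> sorted: 'elmstw'
String 2: 'wavcjh' -> sorted: 'achjvw'
Compare sorted forms: 'elmstw' != 'achjvw'
Anagram: No


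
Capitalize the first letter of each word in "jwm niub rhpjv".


Input string: 'jwm niub rhpjv'
Operation: capitalize first letter of each word
Word transformations: 'jwm'->'Jwm', 'niub'->'Niub', 'rhpjv'->'Rhpjv'
Result: Jwm Niub Rhpjv


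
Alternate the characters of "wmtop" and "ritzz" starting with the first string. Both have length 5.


String 1: 'wmtop'
String 2: 'ritzz'
Operation: alternate characters
Pairs: 'w'+'r', 'm'+'i', 't'+'t', 'o'+'z', 'p'+'z'
Result: wrmittozpz


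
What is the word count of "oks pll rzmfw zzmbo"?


Input string: 'oks pll rzmfw zzmbo'
Operation: split by spaces
Words found: 'oks', 'pll', 'rzmfw', 'zzmbo'
Word count: 4


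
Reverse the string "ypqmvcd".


Input string: 'ypqmvcd'
Operation: reverse character order
Original order: 'y' -> 'p' -> 'q' -> 'm' -> 'v' -> 'c' -> 'd'
Reversed order: 'd' -> 'c' -> 'v' -> 'm' -> 'q' -> 'p' -> 'y'
Result: dcvmqpy


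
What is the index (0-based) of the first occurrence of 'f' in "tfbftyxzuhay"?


Input string: 'tfbftyxzuhay'
Target: 'f'
Scanning left to right: s[0]='t', s[1]='f'
First match at index: 1


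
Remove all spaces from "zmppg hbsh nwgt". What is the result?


Input string: 'zmppg hbsh nwgt'
Operation: remove all spaces
Words: 'zmppg', 'hbsh', 'nwgt'
Join without spaces: zmppghbshnwgt


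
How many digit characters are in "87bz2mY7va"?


Input string: '87bz2mY7va'
Operation: count digit characters (0-9)
Scan: '8'(digit), '7'(digit), 'b', 'z', '2'(digit), 'm', 'Y', '7'(digit), 'v', 'a'
Digits found: 4
Result: 4


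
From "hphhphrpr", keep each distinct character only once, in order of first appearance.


Input: 'hphhphrpr'
Operation: keep first occurrence of each character
Scan: s[0]='h' new -> keep; s[1]='p' new -> keep; s[2]='h' seen -> skip; s[3]='h' seen -> skip; s[4]='p' seen -> skip; s[5]='h' seen -> skip; s[6]='r' new -> keep; s[7]='p' seen -> skip; s[8]='r' seen -> skip
Result: hpr


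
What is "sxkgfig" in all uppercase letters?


Input string: 'sxkgfig'
Operation: convert each letter to uppercase
Mapping: 's'->'S', 'x'->'X', 'k'->'K', 'g'->'G', 'f'->'F', 'i'->'I', 'g'->'G'
Result: SXKGFIG


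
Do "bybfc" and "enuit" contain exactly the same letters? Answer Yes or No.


String 1: 'bybfc' -> sorted: 'bbcfy'
String 2: 'enuit' -> sorted: 'eintu'
Compare sorted forms: 'bbcfy' != 'eintu'
Anagram: No


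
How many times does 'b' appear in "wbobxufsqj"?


Input string: 'wbobxufsqj'
Target character: 'b'
Scan each position: s[1]='b', s[3]='b'
Matches found at indices: 1, 3
Total: 2


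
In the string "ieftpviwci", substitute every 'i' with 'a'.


Input string: 'ieftpviwci'
Operation: replace 'i' with 'a'
Positions of 'i': 0, 6, 9
After replacement: aeftpvawca


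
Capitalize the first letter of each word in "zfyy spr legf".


Input string: 'zfyy spr legf'
Operation: capitalize first letter of each word
Word transformations: 'zfyy'->'Zfyy', 'spr'->'Spr', 'legf'->'Legf'
Result: Zfyy Spr Legf


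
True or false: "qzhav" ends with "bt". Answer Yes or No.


Input string: 'qzhav'
Suffix to check: 'bt'
Last 2 characters of input: 'av'
Match: False
Result: No


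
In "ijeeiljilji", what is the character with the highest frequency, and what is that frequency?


Input: 'ijeeiljilji'
Operation: tally each character
Counts: 'e':2, 'i':4, 'j':3, 'l':2
Maximum: 'i' appears 4 times


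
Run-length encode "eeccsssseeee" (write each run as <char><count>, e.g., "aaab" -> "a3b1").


Input: 'eeccsssseeee'
Operation: identify consecutive runs
Runs: 'ee' -> e2, 'cc' -> c2, 'ssss' -> s4, 'eeee' -> e4
Encoded: e2c2s4e4


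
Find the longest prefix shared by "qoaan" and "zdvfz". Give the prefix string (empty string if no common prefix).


String 1: 'qoaan'
String 2: 'zdvfz'
Compare position by position:
pos 0: 'q' vs 'z' differ -> stop
Longest common prefix: "" (length 0)


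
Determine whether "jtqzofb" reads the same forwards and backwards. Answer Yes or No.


Input string: 'jtqzofb'
Reversed: 'bfozqtj'
Compare pairs: s[0]='j' vs s[6]='b' (mismatch), s[1]='t' vs s[5]='f' (mismatch), s[2]='q' vs s[4]='o' (mismatch)
Palindrome: No


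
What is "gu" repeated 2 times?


Input string: 'gu'
Operation: repeat 2 times
Concatenation: 'gu' + 'gu'
Result: gugu


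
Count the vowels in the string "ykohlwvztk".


Input string: 'ykohlwvztk'
Operation: count vowels (a, e, i, o, u)
Scan: s[0]='y', s[1]='k', s[2]='o' (vowel), s[3]='h', s[4]='l', s[5]='w', s[6]='v', s[7]='z', s[8]='t', s[9]='k'
Vowels found: 1
Result: 1


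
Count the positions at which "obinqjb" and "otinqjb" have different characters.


String 1: 'obinqjb'
String 2: 'otinqjb'
Compare each position: pos 0: 'o'=='o', pos 1: 'b'!='t', pos 2: 'i'=='i', pos 3: 'n'=='n', pos 4: 'q'=='q', pos 5: 'j'=='j', pos 6: 'b'=='b'
Differing positions: 1
Hamming distance: 1


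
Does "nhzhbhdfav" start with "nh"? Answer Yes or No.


Input string: 'nhzhbhdfav'
Prefix to check: 'nh'
First 2 characters of input: 'nh'
Match: True
Result: Yes


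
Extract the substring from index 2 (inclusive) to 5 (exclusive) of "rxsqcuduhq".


Input string: 'rxsqcuduhq'
Operation: slice [2:5]
Extract characters: s[2]='s', s[3]='q', s[4]='c'
Result: sqc


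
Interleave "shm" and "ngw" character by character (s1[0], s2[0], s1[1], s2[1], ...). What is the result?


String 1: 'shm'
String 2: 'ngw'
Operation: alternate characters
Pairs: 's'+'n', 'h'+'g', 'm'+'w'
Result: snhgmw


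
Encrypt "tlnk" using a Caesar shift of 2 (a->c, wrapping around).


Input: 'tlnk', shift = 2
Operation: for each letter, (position + 2) mod 26
Mapping: 't'(19+2=21)->'v', 'l'(11+2=13)->'n', 'n'(13+2=15)->'p', 'k'(10+2=12)->'m'
Result: vnpm


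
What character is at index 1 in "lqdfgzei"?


Input string: 'lqdfgzei'
Operation: get character at index 1
Index mapping: s[0]='l', s[1]='q'
Result: 'q'


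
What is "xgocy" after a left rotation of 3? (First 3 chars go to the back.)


Input: 'xgocy', shift = 3
Operation: split at index 3 and swap parts
Front part s[0:3] = 'xgo'
Back part s[3:] = 'cy'
Rotated = back + front = 'cy' + 'xgo'
Result: cyxgo


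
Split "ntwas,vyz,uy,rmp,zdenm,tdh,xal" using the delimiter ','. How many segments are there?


Input string: 'ntwas,vyz,uy,rmp,zdenm,tdh,xal'
Delimiter: ','
Split result: 'ntwas', 'vyz', 'uy', 'rmp', 'zdenm', 'tdh', 'xal'
Number of parts: 7


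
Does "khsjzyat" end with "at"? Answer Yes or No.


Input string: 'khsjzyat'
Suffix to check: 'at'
Last 2 characters of input: 'at'
Match: True
Result: Yes


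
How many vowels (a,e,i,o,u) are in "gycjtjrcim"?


Input string: 'gycjtjrcim'
Operation: count vowels (a, e, i, o, u)
Scan: s[0]='g', s[1]='y', s[2]='c', s[3]='j', s[4]='t', s[5]='j', s[6]='r', s[7]='c', s[8]='i' (vowel), s[9]='m'
Vowels found: 1
Result: 1


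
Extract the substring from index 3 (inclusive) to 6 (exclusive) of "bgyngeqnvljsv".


Input string: 'bgyngeqnvljsv'
Operation: slice [3:6]
Extract characters: s[3]='n', s[4]='g', s[5]='e'
Result: nge


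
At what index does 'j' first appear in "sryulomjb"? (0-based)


Input string: 'sryulomjb'
Target: 'j'
Scanning left to right: s[0]='s', s[1]='r', s[2]='y', s[3]='u', s[4]='l', s[5]='o', s[6]='m', s[7]='j'
First match at index: 7


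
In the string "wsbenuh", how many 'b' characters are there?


Input string: 'wsbenuh'
Target character: 'b'
Scan each position: s[2]='b'
Matches found at indices: 2
Total: 1


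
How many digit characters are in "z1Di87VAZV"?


Input string: 'z1Di87VAZV'
Operation: count digit characters (0-9)
Scan: 'z', '1'(digit), 'D', 'i', '8'(digit), '7'(digit), 'V', 'A', 'Z', 'V'
Digits found: 3
Result: 3


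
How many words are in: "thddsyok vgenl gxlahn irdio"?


Input string: 'thddsyok vgenl gxlahn irdio'
Operation: split by spaces
Words found: 'thddsyok', 'vgenl', 'gxlahn', 'irdio'
Word count: 4


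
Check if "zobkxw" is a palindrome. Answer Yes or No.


Input string: 'zobkxw'
Reversed: 'wxkboz'
Compare pairs: s[0]='z' vs s[5]='w' (mismatch), s[1]='o' vs s[4]='x' (mismatch), s[2]='b' vs s[3]='k' (mismatch)
Palindrome: No


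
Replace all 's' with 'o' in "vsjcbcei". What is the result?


Input string: 'vsjcbcei'
Operation: replace 's' with 'o'
Positions of 's': 1
After replacement: vojcbcei


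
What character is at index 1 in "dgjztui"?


Input string: 'dgjztui'
Operation: get character at index 1
Index mapping: s[0]='d', s[1]='g'
Result: 'g'


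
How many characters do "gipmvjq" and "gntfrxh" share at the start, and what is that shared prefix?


String 1: 'gipmvjq'
String 2: 'gntfrxh'
Compare position by position:
pos 0: 'g' vs 'g' match
pos 1: 'i' vs 'n' differ -> stop
Longest common prefix: "g" (length 1)


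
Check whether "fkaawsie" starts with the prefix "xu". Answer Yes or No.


Input string: 'fkaawsie'
Prefix to check: 'xu'
First 2 characters of input: 'fk'
Match: False
Result: No


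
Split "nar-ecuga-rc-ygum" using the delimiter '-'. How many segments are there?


Input string: 'nar-ecuga-rc-ygum'
Delimiter: '-'
Split result: 'nar', 'ecuga', 'rc', 'ygum'
Number of parts: 4


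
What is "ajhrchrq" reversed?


Input string: 'ajhrchrq'
Operation: reverse character order
Original order: 'a' -> 'j' -> 'h' -> 'r' -> 'c' -> 'h' -> 'r' -> 'q'
Reversed order: 'q' -> 'r' -> 'h' -> 'c' -> 'r' -> 'h' -> 'j' -> 'a'
Result: qrhcrhja


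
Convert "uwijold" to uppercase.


Input string: 'uwijold'
Operation: convert each letter to uppercase
Mapping: 'u'->'U', 'w'->'W', 'i'->'I', 'j'->'J', 'o'->'O', 'l'->'L', 'd'->'D'
Result: UWIJOLD


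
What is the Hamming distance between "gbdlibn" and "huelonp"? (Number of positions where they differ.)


String 1: 'gbdlibn'
String 2: 'huelonp'
Compare each position: pos 0: 'g'!='h', pos 1: 'b'!='u', pos 2: 'd'!='e', pos 3: 'l'=='l', pos 4: 'i'!='o', pos 5: 'b'!='n', pos 6: 'n'!='p'
Differing positions: 6
Hamming distance: 6


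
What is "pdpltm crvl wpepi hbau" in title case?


Input string: 'pdpltm crvl wpepi hbau'
Operation: capitalize first letter of each word
Word transformations: 'pdpltm'->'Pdpltm', 'crvl'->'Crvl', 'wpepi'->'Wpepi', 'hbau'->'Hbau'
Result: Pdpltm Crvl Wpepi Hbau


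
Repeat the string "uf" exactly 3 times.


Input string: 'uf'
Operation: repeat 3 times
Concatenation: 'uf' + 'uf' + 'uf'
Result: ufufuf


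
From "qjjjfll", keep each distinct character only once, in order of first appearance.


Input: 'qjjjfll'
Operation: keep first occurrence of each character
Scan: s[0]='q' new -> keep; s[1]='j' new -> keep; s[2]='j' seen -> skip; s[3]='j' seen -> skip; s[4]='f' new -> keep; s[5]='l' new -> keep; s[6]='l' seen -> skip
Result: qjfl


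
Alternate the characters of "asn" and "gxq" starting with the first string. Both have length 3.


String 1: 'asn'
String 2: 'gxq'
Operation: alternate characters
Pairs: 'a'+'g', 's'+'x', 'n'+'q'
Result: agsxnq


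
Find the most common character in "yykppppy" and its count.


Input: 'yykppppy'
Operation: tally each character
Counts: 'k':1, 'p':4, 'y':3
Maximum: 'p' appears 4 times


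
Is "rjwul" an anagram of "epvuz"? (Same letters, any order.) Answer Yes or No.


String 1: 'epvuz' -> sorted: 'epuvz'
String 2: 'rjwul' -> sorted: 'jlruw'
Compare sorted forms: 'epuvz' != 'jlruw'
Anagram: No


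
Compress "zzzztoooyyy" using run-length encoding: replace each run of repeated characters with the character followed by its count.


Input: 'zzzztoooyyy'
Operation: identify consecutive runs
Runs: 'zzzz' -> z4, 't' -> t1, 'ooo' -> o3, 'yyy' -> y3
Encoded: z4t1o3y3


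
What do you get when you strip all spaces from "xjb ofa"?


Input string: 'xjb ofa'
Operation: remove all spaces
Words: 'xjb', 'ofa'
Join without spaces: xjbofa


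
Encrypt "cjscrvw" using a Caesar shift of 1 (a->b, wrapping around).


Input: 'cjscrvw', shift = 1
Operation: for each letter, (position + 1) mod 26
Mapping: 'c'(2+1=3)->'d', 'j'(9+1=10)->'k', 's'(18+1=19)->'t', 'c'(2+1=3)->'d', 'r'(17+1=18)->'s', 'v'(21+1=22)->'w', 'w'(22+1=23)->'x'
Result: dktdswx


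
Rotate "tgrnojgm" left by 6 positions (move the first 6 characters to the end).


Input: 'tgrnojgm', shift = 6
Operation: split at index 6 and swap parts
Front part s[0:6] = 'tgrnoj'
Back part s[6:] = 'gm'
Rotated = back + front = 'gm' + 'tgrnoj'
Result: gmtgrnoj


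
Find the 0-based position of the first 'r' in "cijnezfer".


Input string: 'cijnezfer'
Target: 'r'
Scanning left to right: s[0]='c', s[1]='i', s[2]='j', s[3]='n', s[4]='e', s[5]='z', s[6]='f', s[7]='e', s[8]='r'
First match at index: 8


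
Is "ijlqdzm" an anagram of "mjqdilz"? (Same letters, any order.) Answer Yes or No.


String 1: 'mjqdilz' -> sorted: 'dijlmqz'
String 2: 'ijlqdzm' -> sorted: 'dijlmqz'
Compare sorted forms: 'dijlmqz' == 'dijlmqz'
Anagram: Yes


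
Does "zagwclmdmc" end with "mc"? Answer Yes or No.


Input string: 'zagwclmdmc'
Suffix to check: 'mc'
Last 2 characters of input: 'mc'
Match: True
Result: Yes


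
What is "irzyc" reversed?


Input string: 'irzyc'
Operation: reverse character order
Original order: 'i' -> 'r' -> 'z' -> 'y' -> 'c'
Reversed order: 'c' -> 'y' -> 'z' -> 'r' -> 'i'
Result: cyzri


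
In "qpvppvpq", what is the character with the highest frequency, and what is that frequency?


Input: 'qpvppvpq'
Operation: tally each character
Counts: 'p':4, 'q':2, 'v':2
Maximum: 'p' appears 4 times


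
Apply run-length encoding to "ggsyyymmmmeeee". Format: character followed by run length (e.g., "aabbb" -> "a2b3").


Input: 'ggsyyymmmmeeee'
Operation: identify consecutive runs
Runs: 'gg' -> g2, 's' -> s1, 'yyy' -> y3, 'mmmm' -> m4, 'eeee' -> e4
Encoded: g2s1y3m4e4


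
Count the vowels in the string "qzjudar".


Input string: 'qzjudar'
Operation: count vowels (a, e, i, o, u)
Scan: s[0]='q', s[1]='z', s[2]='j', s[3]='u' (vowel), s[4]='d', s[5]='a' (vowel), s[6]='r'
Vowels found: 2
Result: 2


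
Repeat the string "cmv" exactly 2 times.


Input string: 'cmv'
Operation: repeat 2 times
Concatenation: 'cmv' + 'cmv'
Result: cmvcmv


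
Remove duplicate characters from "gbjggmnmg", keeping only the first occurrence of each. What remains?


Input: 'gbjggmnmg'
Operation: keep first occurrence of each character
Scan: s[0]='g' new -> keep; s[1]='b' new -> keep; s[2]='j' new -> keep; s[3]='g' seen -> skip; s[4]='g' seen -> skip; s[5]='m' new -> keep; s[6]='n' new -> keep; s[7]='m' seen -> skip; s[8]='g' seen -> skip
Result: gbjmn


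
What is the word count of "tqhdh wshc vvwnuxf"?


Input string: 'tqhdh wshc vvwnuxf'
Operation: split by spaces
Words found: 'tqhdh', 'wshc', 'vvwnuxf'
Word count: 3


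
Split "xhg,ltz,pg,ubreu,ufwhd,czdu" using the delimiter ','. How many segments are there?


Input string: 'xhg,ltz,pg,ubreu,ufwhd,czdu'
Delimiter: ','
Split result: 'xhg', 'ltz', 'pg', 'ubreu', 'ufwhd', 'czdu'
Number of parts: 6


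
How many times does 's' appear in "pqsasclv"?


Input string: 'pqsasclv'
Target character: 's'
Scan each position: s[2]='s', s[4]='s'
Matches found at indices: 2, 4
Total: 2


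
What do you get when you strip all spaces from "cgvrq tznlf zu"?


Input string: 'cgvrq tznlf zu'
Operation: remove all spaces
Words: 'cgvrq', 'tznlf', 'zu'
Join without spaces: cgvrqtznlfzu


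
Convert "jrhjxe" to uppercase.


Input string: 'jrhjxe'
Operation: convert each letter to uppercase
Mapping: 'j'->'J', 'r'->'R', 'h'->'H', 'j'->'J', 'x'->'X', 'e'->'E'
Result: JRHJXE


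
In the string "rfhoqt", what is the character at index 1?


Input string: 'rfhoqt'
Operation: get character at index 1
Index mapping: s[0]='r', s[1]='f'
Result: 'f'


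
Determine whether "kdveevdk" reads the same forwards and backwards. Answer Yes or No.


Input string: 'kdveevdk'
Reversed: 'kdveevdk'
Compare pairs: s[0]='k' vs s[7]='k' (match), s[1]='d' vs s[6]='d' (match), s[2]='v' vs s[5]='v' (match), s[3]='e' vs s[4]='e' (match)
Palindrome: Yes


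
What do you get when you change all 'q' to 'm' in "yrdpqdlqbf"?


Input string: 'yrdpqdlqbf'
Operation: replace 'q' with 'm'
Positions of 'q': 4, 7
After replacement: yrdpmdlmbf


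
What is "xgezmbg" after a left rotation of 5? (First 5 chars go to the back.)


Input: 'xgezmbg', shift = 5
Operation: split at index 5 and swap parts
Front part s[0:5] = 'xgezm'
Back part s[5:] = 'bg'
Rotated = back + front = 'bg' + 'xgezm'
Result: bgxgezm


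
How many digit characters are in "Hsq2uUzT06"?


Input string: 'Hsq2uUzT06'
Operation: count digit characters (0-9)
Scan: 'H', 's', 'q', '2'(digit), 'u', 'U', 'z', 'T', '0'(digit), '6'(digit)
Digits found: 3
Result: 3


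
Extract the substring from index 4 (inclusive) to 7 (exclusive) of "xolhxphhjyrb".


Input string: 'xolhxphhjyrb'
Operation: slice [4:7]
Extract characters: s[4]='x', s[5]='p', s[6]='h'
Result: xph


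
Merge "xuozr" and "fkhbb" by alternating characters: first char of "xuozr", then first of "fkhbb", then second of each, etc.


String 1: 'xuozr'
String 2: 'fkhbb'
Operation: alternate characters
Pairs: 'x'+'f', 'u'+'k', 'o'+'h', 'z'+'b', 'r'+'b'
Result: xfukohzbrb


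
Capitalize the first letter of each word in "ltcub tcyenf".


Input string: 'ltcub tcyenf'
Operation: capitalize first letter of each word
Word transformations: 'ltcub'->'Ltcub', 'tcyenf'->'Tcyenf'
Result: Ltcub Tcyenf


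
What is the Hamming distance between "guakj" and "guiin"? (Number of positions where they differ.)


String 1: 'guakj'
String 2: 'guiin'
Compare each position: pos 0: 'g'=='g', pos 1: 'u'=='u', pos 2: 'a'!='i', pos 3: 'k'!='i', pos 4: 'j'!='n'
Differing positions: 3
Hamming distance: 3


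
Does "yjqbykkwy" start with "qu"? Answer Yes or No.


Input string: 'yjqbykkwy'
Prefix to check: 'qu'
First 2 characters of input: 'yj'
Match: False
Result: No


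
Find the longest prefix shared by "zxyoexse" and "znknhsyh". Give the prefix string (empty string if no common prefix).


String 1: 'zxyoexse'
String 2: 'znknhsyh'
Compare position by position:
pos 0: 'z' vs 'z' match
pos 1: 'x' vs 'n' differ -> stop
Longest common prefix: "z" (length 1)


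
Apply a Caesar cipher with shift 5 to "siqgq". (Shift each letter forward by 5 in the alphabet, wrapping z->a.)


Input: 'siqgq', shift = 5
Operation: for each letter, (position + 5) mod 26
Mapping: 's'(18+5=23)->'x', 'i'(8+5=13)->'n', 'q'(16+5=21)->'v', 'g'(6+5=11)->'l', 'q'(16+5=21)->'v'
Result: xnvlv


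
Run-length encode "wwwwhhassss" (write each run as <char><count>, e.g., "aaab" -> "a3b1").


Input: 'wwwwhhassss'
Operation: identify consecutive runs
Runs: 'wwww' -> w4, 'hh' -> h2, 'a' -> a1, 'ssss' -> s4
Encoded: w4h2a1s4


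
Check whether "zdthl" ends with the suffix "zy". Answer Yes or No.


Input string: 'zdthl'
Suffix to check: 'zy'
Last 2 characters of input: 'hl'
Match: False
Result: No


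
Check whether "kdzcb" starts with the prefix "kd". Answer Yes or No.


Input string: 'kdzcb'
Prefix to check: 'kd'
First 2 characters of input: 'kd'
Match: True
Result: Yes


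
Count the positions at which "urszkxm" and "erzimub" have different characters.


String 1: 'urszkxm'
String 2: 'erzimub'
Compare each position: pos 0: 'u'!='e', pos 1: 'r'=='r', pos 2: 's'!='z', pos 3: 'z'!='i', pos 4: 'k'!='m', pos 5: 'x'!='u', pos 6: 'm'!='b'
Differing positions: 6
Hamming distance: 6


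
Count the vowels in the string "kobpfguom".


Input string: 'kobpfguom'
Operation: count vowels (a, e, i, o, u)
Scan: s[0]='k', s[1]='o' (vowel), s[2]='b', s[3]='p', s[4]='f', s[5]='g', s[6]='u' (vowel), s[7]='o' (vowel), s[8]='m'
Vowels found: 3
Result: 3


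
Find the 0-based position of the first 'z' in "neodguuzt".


Input string: 'neodguuzt'
Target: 'z'
Scanning left to right: s[0]='n', s[1]='e', s[2]='o', s[3]='d', s[4]='g', s[5]='u', s[6]='u', s[7]='z'
First match at index: 7


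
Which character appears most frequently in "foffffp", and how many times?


Input: 'foffffp'
Operation: tally each character
Counts: 'f':5, 'o':1, 'p':1
Maximum: 'f' appears 5 times


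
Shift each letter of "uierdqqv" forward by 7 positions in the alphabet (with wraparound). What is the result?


Input: 'uierdqqv', shift = 7
Operation: for each letter, (position + 7) mod 26
Mapping: 'u'(20+7=27, 27 mod 26=1)->'b', 'i'(8+7=15)->'p', 'e'(4+7=11)->'l', 'r'(17+7=24)->'y', 'd'(3+7=10)->'k', 'q'(16+7=23)->'x', 'q'(16+7=23)->'x', 'v'(21+7=28, 28 mod 26=2)->'c'
Result: bplykxxc


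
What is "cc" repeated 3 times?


Input string: 'cc'
Operation: repeat 3 times
Concatenation: 'cc' + 'cc' + 'cc'
Result: cccccc


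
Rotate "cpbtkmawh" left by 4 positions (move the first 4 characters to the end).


Input: 'cpbtkmawh', shift = 4
Operation: split at index 4 and swap parts
Front part s[0:4] = 'cpbt'
Back part s[4:] = 'kmawh'
Rotated = back + front = 'kmawh' + 'cpbt'
Result: kmawhcpbt


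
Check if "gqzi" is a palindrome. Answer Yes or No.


Input string: 'gqzi'
Reversed: 'izqg'
Compare pairs: s[0]='g' vs s[3]='i' (mismatch), s[1]='q' vs s[2]='z' (mismatch)
Palindrome: No


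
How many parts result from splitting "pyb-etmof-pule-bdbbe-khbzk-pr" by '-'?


Input string: 'pyb-etmof-pule-bdbbe-khbzk-pr'
Delimiter: '-'
Split result: 'pyb', 'etmof', 'pule', 'bdbbe', 'khbzk', 'pr'
Number of parts: 6


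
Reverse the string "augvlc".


Input string: 'augvlc'
Operation: reverse character order
Original order: 'a' -> 'u' -> 'g' -> 'v' -> 'l' -> 'c'
Reversed order: 'c' -> 'l' -> 'v' -> 'g' -> 'u' -> 'a'
Result: clvgua


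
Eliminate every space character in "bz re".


Input string: 'bz re'
Operation: remove all spaces
Words: 'bz', 're'
Join without spaces: bzre


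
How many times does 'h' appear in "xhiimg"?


Input string: 'xhiimg'
Target character: 'h'
Scan each position: s[1]='h'
Matches found at indices: 1
Total: 1


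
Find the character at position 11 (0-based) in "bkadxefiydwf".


Input string: 'bkadxefiydwf'
Operation: get character at index 11
Index mapping: s[0]='b', s[1]='k', s[2]='a', s[3]='d', s[4]='x', s[5]='e', s[6]='f', s[7]='i', s[8]='y', s[9]='d', s[10]='w', s[11]='f'
Result: 'f'


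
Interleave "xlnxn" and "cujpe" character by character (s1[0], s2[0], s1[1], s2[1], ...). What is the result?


String 1: 'xlnxn'
String 2: 'cujpe'
Operation: alternate characters
Pairs: 'x'+'c', 'l'+'u', 'n'+'j', 'x'+'p', 'n'+'e'
Result: xclunjxpne


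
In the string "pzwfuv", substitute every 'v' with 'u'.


Input string: 'pzwfuv'
Operation: replace 'v' with 'u'
Positions of 'v': 5
After replacement: pzwfuu


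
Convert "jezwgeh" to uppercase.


Input string: 'jezwgeh'
Operation: convert each letter to uppercase
Mapping: 'j'->'J', 'e'->'E', 'z'->'Z', 'w'->'W', 'g'->'G', 'e'->'E', 'h'->'H'
Result: JEZWGEH


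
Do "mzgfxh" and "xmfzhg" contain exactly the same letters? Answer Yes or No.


String 1: 'mzgfxh' -> sorted: 'fghmxz'
String 2: 'xmfzhg' -> sorted: 'fghmxz'
Compare sorted forms: 'fghmxz' == 'fghmxz'
Anagram: Yes


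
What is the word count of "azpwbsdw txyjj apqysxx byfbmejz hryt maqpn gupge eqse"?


Input string: 'azpwbsdw txyjj apqysxx byfbmejz hryt maqpn gupge eqse'
Operation: split by spaces
Words found: 'azpwbsdw', 'txyjj', 'apqysxx', 'byfbmejz', 'hryt', 'maqpn', 'gupge', 'eqse'
Word count: 8


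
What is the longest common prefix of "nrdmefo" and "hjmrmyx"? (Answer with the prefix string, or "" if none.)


String 1: 'nrdmefo'
String 2: 'hjmrmyx'
Compare position by position:
pos 0: 'n' vs 'h' differ -> stop
Longest common prefix: "" (length 0)


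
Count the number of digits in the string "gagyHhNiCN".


Input string: 'gagyHhNiCN'
Operation: count digit characters (0-9)
Scan: 'g', 'a', 'g', 'y', 'H', 'h', 'N', 'i', 'C', 'N'
Digits found: 0
Result: 0


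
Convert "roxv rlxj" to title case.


Input string: 'roxv rlxj'
Operation: capitalize first letter of each word
Word transformations: 'roxv'->'Roxv', 'rlxj'->'Rlxj'
Result: Roxv Rlxj


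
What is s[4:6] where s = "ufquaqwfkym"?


Input string: 'ufquaqwfkym'
Operation: slice [4:6]
Extract characters: s[4]='a', s[5]='q'
Result: aq


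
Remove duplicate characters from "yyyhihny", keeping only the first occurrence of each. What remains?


Input: 'yyyhihny'
Operation: keep first occurrence of each character
Scan: s[0]='y' new -> keep; s[1]='y' seen -> skip; s[2]='y' seen -> skip; s[3]='h' new -> keep; s[4]='i' new -> keep; s[5]='h' seen -> skip; s[6]='n' new -> keep; s[7]='y' seen -> skip
Result: yhin


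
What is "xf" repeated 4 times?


Input string: 'xf'
Operation: repeat 4 times
Concatenation: 'xf' + 'xf' + 'xf' + 'xf'
Result: xfxfxfxf


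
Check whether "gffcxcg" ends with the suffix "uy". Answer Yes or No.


Input string: 'gffcxcg'
Suffix to check: 'uy'
Last 2 characters of input: 'cg'
Match: False
Result: No


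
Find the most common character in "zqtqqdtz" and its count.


Input: 'zqtqqdtz'
Operation: tally each character
Counts: 'd':1, 'q':3, 't':2, 'z':2
Maximum: 'q' appears 3 times


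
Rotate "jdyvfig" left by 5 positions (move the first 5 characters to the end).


Input: 'jdyvfig', shift = 5
Operation: split at index 5 and swap parts
Front part s[0:5] = 'jdyvf'
Back part s[5:] = 'ig'
Rotated = back + front = 'ig' + 'jdyvf'
Result: igjdyvf


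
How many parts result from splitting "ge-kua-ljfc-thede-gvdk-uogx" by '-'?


Input string: 'ge-kua-ljfc-thede-gvdk-uogx'
Delimiter: '-'
Split result: 'ge', 'kua', 'ljfc', 'thede', 'gvdk', 'uogx'
Number of parts: 6


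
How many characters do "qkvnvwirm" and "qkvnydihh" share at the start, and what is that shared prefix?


String 1: 'qkvnvwirm'
String 2: 'qkvnydihh'
Compare position by position:
pos 0: 'q' vs 'q' match
pos 1: 'k' vs 'k' match
pos 2: 'v' vs 'v' match
pos 3: 'n' vs 'n' match
pos 4: 'v' vs 'y' differ -> stop
Longest common prefix: "qkvn" (length 4)


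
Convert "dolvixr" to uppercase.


Input string: 'dolvixr'
Operation: convert each letter to uppercase
Mapping: 'd'->'D', 'o'->'O', 'l'->'L', 'v'->'V', 'i'->'I', 'x'->'X', 'r'->'R'
Result: DOLVIXR


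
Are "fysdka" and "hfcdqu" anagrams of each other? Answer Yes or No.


String 1: 'fysdka' -> sorted: 'adfksy'
String 2: 'hfcdqu' -> sorted: 'cdfhqu'
Compare sorted forms: 'adfksy' != 'cdfhqu'
Anagram: No


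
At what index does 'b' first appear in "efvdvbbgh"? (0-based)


Input string: 'efvdvbbgh'
Target: 'b'
Scanning left to right: s[0]='e', s[1]='f', s[2]='v', s[3]='d', s[4]='v', s[5]='b'
First match at index: 5


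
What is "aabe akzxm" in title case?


Input string: 'aabe akzxm'
Operation: capitalize first letter of each word
Word transformations: 'aabe'->'Aabe', 'akzxm'->'Akzxm'
Result: Aabe Akzxm


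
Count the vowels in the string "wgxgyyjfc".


Input string: 'wgxgyyjfc'
Operation: count vowels (a, e, i, o, u)
Scan: s[0]='w', s[1]='g', s[2]='x', s[3]='g', s[4]='y', s[5]='y', s[6]='j', s[7]='f', s[8]='c'
Vowels found: 0
Result: 0


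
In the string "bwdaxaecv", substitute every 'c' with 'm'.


Input string: 'bwdaxaecv'
Operation: replace 'c' with 'm'
Positions of 'c': 7
After replacement: bwdaxaemv


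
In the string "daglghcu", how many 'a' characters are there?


Input string: 'daglghcu'
Target character: 'a'
Scan each position: s[1]='a'
Matches found at indices: 1
Total: 1


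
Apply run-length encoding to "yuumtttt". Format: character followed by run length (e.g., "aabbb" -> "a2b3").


Input: 'yuumtttt'
Operation: identify consecutive runs
Runs: 'y' -> y1, 'uu' -> u2, 'm' -> m1, 'tttt' -> t4
Encoded: y1u2m1t4


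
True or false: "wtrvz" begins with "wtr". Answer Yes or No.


Input string: 'wtrvz'
Prefix to check: 'wtr'
First 3 characters of input: 'wtr'
Match: True
Result: Yes


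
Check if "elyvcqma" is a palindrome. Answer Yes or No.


Input string: 'elyvcqma'
Reversed: 'amqcvyle'
Compare pairs: s[0]='e' vs s[7]='a' (mismatch), s[1]='l' vs s[6]='m' (mismatch), s[2]='y' vs s[5]='q' (mismatch), s[3]='v' vs s[4]='c' (mismatch)
Palindrome: No


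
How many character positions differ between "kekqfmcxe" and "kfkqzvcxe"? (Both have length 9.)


String 1: 'kekqfmcxe'
String 2: 'kfkqzvcxe'
Compare each position: pos 0: 'k'=='k', pos 1: 'e'!='f', pos 2: 'k'=='k', pos 3: 'q'=='q', pos 4: 'f'!='z', pos 5: 'm'!='v', pos 6: 'c'=='c', pos 7: 'x'=='x', pos 8: 'e'=='e'
Differing positions: 3
Hamming distance: 3
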